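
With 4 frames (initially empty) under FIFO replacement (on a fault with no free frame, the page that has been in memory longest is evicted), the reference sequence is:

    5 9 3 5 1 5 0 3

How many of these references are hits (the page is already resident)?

5 → miss, frames {5}
9 → miss, frames {5,9}
3 → miss, frames {5,9,3}
5 → hit
1 → miss, frames {5,9,3,1}
5 → hit
0 → miss, evict 5, frames {9,3,1,0}
3 → hit
Hits: 3.

3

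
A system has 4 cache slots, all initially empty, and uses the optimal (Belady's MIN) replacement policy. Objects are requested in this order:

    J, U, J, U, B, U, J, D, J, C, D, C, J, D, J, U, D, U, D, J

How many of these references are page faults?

J → miss, frames [J]
U → miss, frames [J, U]
J → hit
U → hit
B → miss, frames [J, U, B]
U → hit
J → hit
D → miss, frames [J, U, B, D]
J → hit
C → miss, evict B, frames [J, U, D, C]
D → hit
C → hit
J → hit
D → hit
J → hit
U → hit
D → hit
U → hit
D → hit
J → hit
Page faults: 5.

5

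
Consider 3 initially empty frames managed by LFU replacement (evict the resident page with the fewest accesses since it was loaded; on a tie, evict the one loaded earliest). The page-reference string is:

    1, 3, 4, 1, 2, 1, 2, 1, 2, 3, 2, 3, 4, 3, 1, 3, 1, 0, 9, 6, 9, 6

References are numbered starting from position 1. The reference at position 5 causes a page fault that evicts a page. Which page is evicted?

pos 1: 1 → miss, frames (1)
pos 2: 3 → miss, frames (1 3)
pos 3: 4 → miss, frames (1 3 4)
pos 4: 1 → hit
pos 5: 2 → miss, evict 3, frames (1 4 2)
At position 5, page 3 is evicted.

3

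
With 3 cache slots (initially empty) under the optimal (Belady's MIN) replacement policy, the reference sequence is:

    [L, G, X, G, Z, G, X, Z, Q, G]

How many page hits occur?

L → miss, frames {L}
G → miss, frames {L,G}
X → miss, frames {L,G,X}
G → hit
Z → miss, evict L, frames {G,X,Z}
G → hit
X → hit
Z → hit
Q → miss, evict Z, frames {G,X,Q}
G → hit
Hits: 5.

5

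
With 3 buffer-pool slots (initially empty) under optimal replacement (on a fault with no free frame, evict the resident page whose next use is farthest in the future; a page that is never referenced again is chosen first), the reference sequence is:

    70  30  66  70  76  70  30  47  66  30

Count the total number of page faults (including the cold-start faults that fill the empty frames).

70: miss, frames (70)
30: miss, frames (70 30)
66: miss, frames (70 30 66)
70: hit
76: miss, evict 66, frames (70 30 76)
70: hit
30: hit
47: miss, evict 76, frames (70 30 47)
66: miss, evict 47, frames (70 30 66)
30: hit
Page faults: 6.

6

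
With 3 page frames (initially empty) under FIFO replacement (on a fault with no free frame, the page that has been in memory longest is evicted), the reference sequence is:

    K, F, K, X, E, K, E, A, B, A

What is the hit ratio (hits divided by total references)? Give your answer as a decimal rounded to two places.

0.30

K → miss, frames (K)
F → miss, frames (K F)
K → hit
X → miss, frames (K F X)
E → miss, evict K, frames (F X E)
K → miss, evict F, frames (X E K)
E → hit
A → miss, evict X, frames (E K A)
B → miss, evict E, frames (K A B)
A → hit
Hits: 3 of 10 references → 3/10 = 0.3000.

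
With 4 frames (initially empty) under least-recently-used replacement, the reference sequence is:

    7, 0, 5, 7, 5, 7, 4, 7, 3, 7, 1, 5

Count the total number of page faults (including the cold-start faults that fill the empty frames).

7

7 → miss, frames (7)
0 → miss, frames (7 0)
5 → miss, frames (7 0 5)
7 → hit
5 → hit
7 → hit
4 → miss, frames (0 5 7 4)
7 → hit
3 → miss, evict 0, frames (5 4 7 3)
7 → hit
1 → miss, evict 5, frames (4 3 7 1)
5 → miss, evict 4, frames (3 7 1 5)
Page faults: 7.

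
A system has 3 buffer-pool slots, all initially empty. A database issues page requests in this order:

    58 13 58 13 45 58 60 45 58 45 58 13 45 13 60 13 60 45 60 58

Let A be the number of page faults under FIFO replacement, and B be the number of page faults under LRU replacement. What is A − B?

Under FIFO: F F . . F . F . F . . F F . F . . . . F → 9 faults.
Under LRU: F F . . F . F . . . . F . . F . . . . F → 7 faults.
A − B = 9 − 7 = 2.

2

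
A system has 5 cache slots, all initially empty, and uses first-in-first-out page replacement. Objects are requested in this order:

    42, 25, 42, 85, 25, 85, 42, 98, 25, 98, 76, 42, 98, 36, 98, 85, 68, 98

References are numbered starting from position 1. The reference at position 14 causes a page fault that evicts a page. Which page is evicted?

pos 1: 42 → fault, frames [42]
pos 2: 25 → fault, frames [42, 25]
pos 3: 42 → hit
pos 4: 85 → fault, frames [42, 25, 85]
pos 5: 25 → hit
pos 6: 85 → hit
pos 7: 42 → hit
pos 8: 98 → fault, frames [42, 25, 85, 98]
pos 9: 25 → hit
pos 10: 98 → hit
pos 11: 76 → fault, frames [42, 25, 85, 98, 76]
pos 12: 42 → hit
pos 13: 98 → hit
pos 14: 36 → fault, evict 42, frames [25, 85, 98, 76, 36]
At position 14, page 42 is evicted.

42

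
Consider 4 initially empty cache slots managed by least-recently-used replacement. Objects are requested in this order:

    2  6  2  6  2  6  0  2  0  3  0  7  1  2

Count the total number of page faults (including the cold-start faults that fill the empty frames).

2 -> fault, frames [2]
6 -> fault, frames [2, 6]
2 -> hit
6 -> hit
2 -> hit
6 -> hit
0 -> fault, frames [2, 6, 0]
2 -> hit
0 -> hit
3 -> fault, frames [6, 2, 0, 3]
0 -> hit
7 -> fault, evict 6, frames [2, 3, 0, 7]
1 -> fault, evict 2, frames [3, 0, 7, 1]
2 -> fault, evict 3, frames [0, 7, 1, 2]
Page faults: 7.

7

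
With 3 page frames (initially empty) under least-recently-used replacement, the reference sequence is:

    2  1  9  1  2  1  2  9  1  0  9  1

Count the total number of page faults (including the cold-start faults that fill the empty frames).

2: fault, frames (2)
1: fault, frames (2 1)
9: fault, frames (2 1 9)
1: hit
2: hit
1: hit
2: hit
9: hit
1: hit
0: fault, evict 2, frames (9 1 0)
9: hit
1: hit
Page faults: 4.

4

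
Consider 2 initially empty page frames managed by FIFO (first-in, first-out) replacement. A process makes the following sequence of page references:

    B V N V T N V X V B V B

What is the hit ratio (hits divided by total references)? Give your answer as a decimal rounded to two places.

B → miss, frames {B}
V → miss, frames {B,V}
N → miss, evict B, frames {V,N}
V → hit
T → miss, evict V, frames {N,T}
N → hit
V → miss, evict N, frames {T,V}
X → miss, evict T, frames {V,X}
V → hit
B → miss, evict V, frames {X,B}
V → miss, evict X, frames {B,V}
B → hit
Hits: 4 of 12 references → 4/12 = 0.3333.

0.33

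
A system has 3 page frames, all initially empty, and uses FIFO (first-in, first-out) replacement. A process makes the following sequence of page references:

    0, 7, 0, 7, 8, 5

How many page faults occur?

0: miss, frames (0)
7: miss, frames (0 7)
0: hit
7: hit
8: miss, frames (0 7 8)
5: miss, evict 0, frames (7 8 5)
Page faults: 4.

4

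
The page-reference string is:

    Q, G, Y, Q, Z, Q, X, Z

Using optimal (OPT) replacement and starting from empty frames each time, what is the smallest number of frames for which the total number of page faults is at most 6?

f=1: 8 faults
f=2: 5 faults
f=3: 5 faults
f=4: 5 faults
f=5: 5 faults
Smallest f with faults ≤ 6 is 2.

2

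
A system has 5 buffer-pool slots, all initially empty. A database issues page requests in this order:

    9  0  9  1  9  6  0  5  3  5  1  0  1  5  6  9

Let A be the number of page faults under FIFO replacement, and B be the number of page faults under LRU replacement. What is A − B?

Under FIFO: F F . F . F . F F . . . . . . F → 7 faults.
Under LRU: F F . F . F . F F . F . . . . F → 8 faults.
A − B = 7 − 8 = -1.

-1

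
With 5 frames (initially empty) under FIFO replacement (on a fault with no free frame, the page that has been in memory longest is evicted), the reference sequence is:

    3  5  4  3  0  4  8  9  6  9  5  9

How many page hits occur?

4

3 -> miss, frames [3]
5 -> miss, frames [3, 5]
4 -> miss, frames [3, 5, 4]
3 -> hit
0 -> miss, frames [3, 5, 4, 0]
4 -> hit
8 -> miss, frames [3, 5, 4, 0, 8]
9 -> miss, evict 3, frames [5, 4, 0, 8, 9]
6 -> miss, evict 5, frames [4, 0, 8, 9, 6]
9 -> hit
5 -> miss, evict 4, frames [0, 8, 9, 6, 5]
9 -> hit
Hits: 4.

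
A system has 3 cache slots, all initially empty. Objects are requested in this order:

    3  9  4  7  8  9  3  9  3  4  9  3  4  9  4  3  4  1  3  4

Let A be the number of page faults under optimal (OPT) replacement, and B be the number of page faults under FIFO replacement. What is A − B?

-2

Under OPT: F F F F F . . . . F . . . . . . . F . . → 7 faults.
Under FIFO: F F F F F F F . . F . . . . . . . F . . → 9 faults.
A − B = 7 − 9 = -2.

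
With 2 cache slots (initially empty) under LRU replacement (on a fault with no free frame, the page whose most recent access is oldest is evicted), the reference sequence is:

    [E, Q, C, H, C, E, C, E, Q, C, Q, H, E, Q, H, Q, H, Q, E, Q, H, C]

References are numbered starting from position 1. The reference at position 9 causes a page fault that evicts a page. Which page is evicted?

pos 1: E -> miss, frames {E}
pos 2: Q -> miss, frames {E,Q}
pos 3: C -> miss, evict E, frames {Q,C}
pos 4: H -> miss, evict Q, frames {C,H}
pos 5: C -> hit
pos 6: E -> miss, evict H, frames {C,E}
pos 7: C -> hit
pos 8: E -> hit
pos 9: Q -> miss, evict C, frames {E,Q}
At position 9, page C is evicted.

C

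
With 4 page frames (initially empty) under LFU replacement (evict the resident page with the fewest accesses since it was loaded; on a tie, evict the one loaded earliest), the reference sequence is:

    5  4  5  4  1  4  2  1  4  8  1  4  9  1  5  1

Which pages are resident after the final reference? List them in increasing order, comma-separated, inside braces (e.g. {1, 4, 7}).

5: miss, frames [5]
4: miss, frames [5, 4]
5: hit
4: hit
1: miss, frames [5, 4, 1]
4: hit
2: miss, frames [5, 4, 1, 2]
1: hit
4: hit
8: miss, evict 2, frames [5, 4, 1, 8]
1: hit
4: hit
9: miss, evict 8, frames [5, 4, 1, 9]
1: hit
5: hit
1: hit

{1, 4, 5, 9}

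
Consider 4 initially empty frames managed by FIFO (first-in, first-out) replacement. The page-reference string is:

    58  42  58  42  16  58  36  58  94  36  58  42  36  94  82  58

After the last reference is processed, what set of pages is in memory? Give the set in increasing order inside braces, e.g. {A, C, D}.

58 -> fault, frames [58]
42 -> fault, frames [58, 42]
58 -> hit
42 -> hit
16 -> fault, frames [58, 42, 16]
58 -> hit
36 -> fault, frames [58, 42, 16, 36]
58 -> hit
94 -> fault, evict 58, frames [42, 16, 36, 94]
36 -> hit
58 -> fault, evict 42, frames [16, 36, 94, 58]
42 -> fault, evict 16, frames [36, 94, 58, 42]
36 -> hit
94 -> hit
82 -> fault, evict 36, frames [94, 58, 42, 82]
58 -> hit

{42, 58, 82, 94}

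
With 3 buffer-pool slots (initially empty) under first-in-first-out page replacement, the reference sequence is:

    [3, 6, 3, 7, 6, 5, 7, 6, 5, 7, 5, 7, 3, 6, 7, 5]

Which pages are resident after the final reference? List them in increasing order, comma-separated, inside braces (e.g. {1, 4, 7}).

{5, 6, 7}

3 → miss, frames (3)
6 → miss, frames (3 6)
3 → hit
7 → miss, frames (3 6 7)
6 → hit
5 → miss, evict 3, frames (6 7 5)
7 → hit
6 → hit
5 → hit
7 → hit
5 → hit
7 → hit
3 → miss, evict 6, frames (7 5 3)
6 → miss, evict 7, frames (5 3 6)
7 → miss, evict 5, frames (3 6 7)
5 → miss, evict 3, frames (6 7 5)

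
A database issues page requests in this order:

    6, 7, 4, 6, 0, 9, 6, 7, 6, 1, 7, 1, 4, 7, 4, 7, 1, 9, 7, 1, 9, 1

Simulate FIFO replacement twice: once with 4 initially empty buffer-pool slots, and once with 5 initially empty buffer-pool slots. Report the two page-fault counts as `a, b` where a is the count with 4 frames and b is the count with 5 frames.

10, 6

4 frames: F F F . F F F F . F . . F . . . . F . . . . → 10 faults.
5 frames: F F F . F F . . . F . . . . . . . . . . . . → 6 faults.
6 < 10: adding a frame reduced faults, as is typical.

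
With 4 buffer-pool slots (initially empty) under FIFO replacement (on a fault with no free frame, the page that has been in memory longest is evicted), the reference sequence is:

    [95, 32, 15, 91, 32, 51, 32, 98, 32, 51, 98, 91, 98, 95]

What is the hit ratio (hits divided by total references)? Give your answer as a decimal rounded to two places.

0.43

95: fault, frames {95}
32: fault, frames {95,32}
15: fault, frames {95,32,15}
91: fault, frames {95,32,15,91}
32: hit
51: fault, evict 95, frames {32,15,91,51}
32: hit
98: fault, evict 32, frames {15,91,51,98}
32: fault, evict 15, frames {91,51,98,32}
51: hit
98: hit
91: hit
98: hit
95: fault, evict 91, frames {51,98,32,95}
Hits: 6 of 14 references → 6/14 = 0.4286.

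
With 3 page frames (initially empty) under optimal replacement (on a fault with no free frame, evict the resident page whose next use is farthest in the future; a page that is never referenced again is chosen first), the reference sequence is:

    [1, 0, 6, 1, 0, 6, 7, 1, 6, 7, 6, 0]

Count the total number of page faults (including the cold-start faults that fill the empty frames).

1 -> fault, frames (1)
0 -> fault, frames (1 0)
6 -> fault, frames (1 0 6)
1 -> hit
0 -> hit
6 -> hit
7 -> fault, evict 0, frames (1 6 7)
1 -> hit
6 -> hit
7 -> hit
6 -> hit
0 -> fault, evict 7, frames (1 6 0)
Page faults: 5.

5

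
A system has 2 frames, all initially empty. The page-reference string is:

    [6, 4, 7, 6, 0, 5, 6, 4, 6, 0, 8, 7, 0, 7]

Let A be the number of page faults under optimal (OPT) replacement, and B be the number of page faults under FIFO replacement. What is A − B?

-3

Under OPT: F F F . F F . F . F F F . . → 9 faults.
Under FIFO: F F F F F F F F . F F F F . → 12 faults.
A − B = 9 − 12 = -3.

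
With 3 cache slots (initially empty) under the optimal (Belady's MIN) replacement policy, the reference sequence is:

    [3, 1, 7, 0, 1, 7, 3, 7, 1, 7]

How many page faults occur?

3 → fault, frames (3)
1 → fault, frames (3 1)
7 → fault, frames (3 1 7)
0 → fault, evict 3, frames (1 7 0)
1 → hit
7 → hit
3 → fault, evict 0, frames (1 7 3)
7 → hit
1 → hit
7 → hit
Page faults: 5.

5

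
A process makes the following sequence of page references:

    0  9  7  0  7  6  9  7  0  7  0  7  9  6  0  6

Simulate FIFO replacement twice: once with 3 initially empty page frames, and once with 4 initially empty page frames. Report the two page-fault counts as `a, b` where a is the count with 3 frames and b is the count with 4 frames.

6, 4

3 frames: F F F . . F . . F . . . F . . . → 6 faults.
4 frames: F F F . . F . . . . . . . . . . → 4 faults.
4 < 6: adding a frame reduced faults, as is typical.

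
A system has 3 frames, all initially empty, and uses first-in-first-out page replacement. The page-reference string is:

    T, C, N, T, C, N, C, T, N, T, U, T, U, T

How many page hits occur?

T: miss, frames (T)
C: miss, frames (T C)
N: miss, frames (T C N)
T: hit
C: hit
N: hit
C: hit
T: hit
N: hit
T: hit
U: miss, evict T, frames (C N U)
T: miss, evict C, frames (N U T)
U: hit
T: hit
Hits: 9.

9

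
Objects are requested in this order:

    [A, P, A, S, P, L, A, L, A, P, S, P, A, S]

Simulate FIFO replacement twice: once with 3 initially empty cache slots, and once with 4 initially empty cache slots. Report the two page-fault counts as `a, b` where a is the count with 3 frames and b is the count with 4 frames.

3 frames: F F . F . F F . . F F . . . → 7 faults.
4 frames: F F . F . F . . . . . . . . → 4 faults.
4 < 7: adding a frame reduced faults, as is typical.

7, 4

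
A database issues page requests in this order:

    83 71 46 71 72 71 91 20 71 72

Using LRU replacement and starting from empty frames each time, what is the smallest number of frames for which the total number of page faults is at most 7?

3

f=1: 10 faults
f=2: 8 faults
f=3: 7 faults
f=4: 6 faults
f=5: 6 faults
f=6: 6 faults
Smallest f with faults ≤ 7 is 3.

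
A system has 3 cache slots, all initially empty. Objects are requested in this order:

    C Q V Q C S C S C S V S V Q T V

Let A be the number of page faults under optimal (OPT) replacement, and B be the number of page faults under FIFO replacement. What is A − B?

-2

Under OPT: F F F . . F . . . . . . . F F . → 6 faults.
Under FIFO: F F F . . F F . . . . . . F F F → 8 faults.
A − B = 6 − 8 = -2.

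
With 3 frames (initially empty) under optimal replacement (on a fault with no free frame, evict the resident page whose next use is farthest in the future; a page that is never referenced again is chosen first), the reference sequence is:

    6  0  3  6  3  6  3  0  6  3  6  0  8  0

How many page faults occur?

6 → miss, frames [6]
0 → miss, frames [6, 0]
3 → miss, frames [6, 0, 3]
6 → hit
3 → hit
6 → hit
3 → hit
0 → hit
6 → hit
3 → hit
6 → hit
0 → hit
8 → miss, evict 3, frames [6, 0, 8]
0 → hit
Page faults: 4.

4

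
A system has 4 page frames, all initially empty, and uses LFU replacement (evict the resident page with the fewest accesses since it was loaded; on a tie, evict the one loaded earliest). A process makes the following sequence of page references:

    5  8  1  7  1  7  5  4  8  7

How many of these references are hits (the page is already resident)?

4

5 → fault, frames [5]
8 → fault, frames [5, 8]
1 → fault, frames [5, 8, 1]
7 → fault, frames [5, 8, 1, 7]
1 → hit
7 → hit
5 → hit
4 → fault, evict 8, frames [5, 1, 7, 4]
8 → fault, evict 4, frames [5, 1, 7, 8]
7 → hit
Hits: 4.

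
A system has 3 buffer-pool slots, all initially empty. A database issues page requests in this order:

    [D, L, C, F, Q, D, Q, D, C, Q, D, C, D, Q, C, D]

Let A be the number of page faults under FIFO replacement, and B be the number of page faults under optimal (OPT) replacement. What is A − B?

2

Under FIFO: F F F F F F . . F . . . . . . . → 7 faults.
Under OPT: F F F F F . . . . . . . . . . . → 5 faults.
A − B = 7 − 5 = 2.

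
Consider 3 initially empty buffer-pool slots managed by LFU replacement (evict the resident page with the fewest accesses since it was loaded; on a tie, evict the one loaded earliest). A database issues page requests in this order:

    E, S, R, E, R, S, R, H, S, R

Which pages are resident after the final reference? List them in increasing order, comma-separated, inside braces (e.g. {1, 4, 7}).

E -> fault, frames {E}
S -> fault, frames {E,S}
R -> fault, frames {E,S,R}
E -> hit
R -> hit
S -> hit
R -> hit
H -> fault, evict E, frames {S,R,H}
S -> hit
R -> hit

{H, R, S}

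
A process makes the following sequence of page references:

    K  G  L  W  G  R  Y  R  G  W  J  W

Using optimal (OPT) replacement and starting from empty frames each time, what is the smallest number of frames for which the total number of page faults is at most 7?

4

f=1: 12 faults
f=2: 9 faults
f=3: 8 faults
f=4: 7 faults
f=5: 7 faults
f=6: 7 faults
f=7: 7 faults
Smallest f with faults ≤ 7 is 4.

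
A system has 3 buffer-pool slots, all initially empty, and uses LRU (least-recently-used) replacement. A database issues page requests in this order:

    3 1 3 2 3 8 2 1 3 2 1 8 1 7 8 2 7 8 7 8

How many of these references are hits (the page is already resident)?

11

3: fault, frames [3]
1: fault, frames [3, 1]
3: hit
2: fault, frames [1, 3, 2]
3: hit
8: fault, evict 1, frames [2, 3, 8]
2: hit
1: fault, evict 3, frames [8, 2, 1]
3: fault, evict 8, frames [2, 1, 3]
2: hit
1: hit
8: fault, evict 3, frames [2, 1, 8]
1: hit
7: fault, evict 2, frames [8, 1, 7]
8: hit
2: fault, evict 1, frames [7, 8, 2]
7: hit
8: hit
7: hit
8: hit
Hits: 11.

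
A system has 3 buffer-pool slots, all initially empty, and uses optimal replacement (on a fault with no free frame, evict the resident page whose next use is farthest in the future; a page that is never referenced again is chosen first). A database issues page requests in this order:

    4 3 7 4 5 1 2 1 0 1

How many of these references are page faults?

4 -> miss, frames [4]
3 -> miss, frames [4, 3]
7 -> miss, frames [4, 3, 7]
4 -> hit
5 -> miss, evict 7, frames [4, 3, 5]
1 -> miss, evict 5, frames [4, 3, 1]
2 -> miss, evict 3, frames [4, 1, 2]
1 -> hit
0 -> miss, evict 2, frames [4, 1, 0]
1 -> hit
Page faults: 7.

7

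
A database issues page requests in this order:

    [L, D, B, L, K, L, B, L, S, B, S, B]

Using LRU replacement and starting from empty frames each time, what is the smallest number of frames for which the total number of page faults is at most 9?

2

f=1: 12 faults
f=2: 8 faults
f=3: 5 faults
f=4: 5 faults
f=5: 5 faults
Smallest f with faults ≤ 9 is 2.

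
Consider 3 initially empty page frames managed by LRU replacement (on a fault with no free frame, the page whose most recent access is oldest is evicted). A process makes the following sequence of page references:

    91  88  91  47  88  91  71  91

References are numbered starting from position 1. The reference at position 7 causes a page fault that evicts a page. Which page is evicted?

pos 1: 91 → fault, frames (91)
pos 2: 88 → fault, frames (91 88)
pos 3: 91 → hit
pos 4: 47 → fault, frames (88 91 47)
pos 5: 88 → hit
pos 6: 91 → hit
pos 7: 71 → fault, evict 47, frames (88 91 71)
At position 7, page 47 is evicted.

47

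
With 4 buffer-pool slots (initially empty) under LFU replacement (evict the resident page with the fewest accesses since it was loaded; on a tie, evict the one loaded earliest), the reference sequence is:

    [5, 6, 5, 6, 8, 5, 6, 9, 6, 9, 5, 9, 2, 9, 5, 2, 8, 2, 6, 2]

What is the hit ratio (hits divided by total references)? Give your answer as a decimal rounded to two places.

5: fault, frames [5]
6: fault, frames [5, 6]
5: hit
6: hit
8: fault, frames [5, 6, 8]
5: hit
6: hit
9: fault, frames [5, 6, 8, 9]
6: hit
9: hit
5: hit
9: hit
2: fault, evict 8, frames [5, 6, 9, 2]
9: hit
5: hit
2: hit
8: fault, evict 2, frames [5, 6, 9, 8]
2: fault, evict 8, frames [5, 6, 9, 2]
6: hit
2: hit
Hits: 13 of 20 references → 13/20 = 0.6500.

0.65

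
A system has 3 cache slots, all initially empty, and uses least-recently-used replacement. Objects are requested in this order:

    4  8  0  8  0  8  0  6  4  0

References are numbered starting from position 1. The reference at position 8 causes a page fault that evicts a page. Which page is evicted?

pos 1: 4 → miss, frames (4)
pos 2: 8 → miss, frames (4 8)
pos 3: 0 → miss, frames (4 8 0)
pos 4: 8 → hit
pos 5: 0 → hit
pos 6: 8 → hit
pos 7: 0 → hit
pos 8: 6 → miss, evict 4, frames (8 0 6)
At position 8, page 4 is evicted.

4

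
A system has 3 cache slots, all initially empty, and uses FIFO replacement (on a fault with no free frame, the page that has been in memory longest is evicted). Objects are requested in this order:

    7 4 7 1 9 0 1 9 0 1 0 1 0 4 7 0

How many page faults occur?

7

7: miss, frames (7)
4: miss, frames (7 4)
7: hit
1: miss, frames (7 4 1)
9: miss, evict 7, frames (4 1 9)
0: miss, evict 4, frames (1 9 0)
1: hit
9: hit
0: hit
1: hit
0: hit
1: hit
0: hit
4: miss, evict 1, frames (9 0 4)
7: miss, evict 9, frames (0 4 7)
0: hit
Page faults: 7.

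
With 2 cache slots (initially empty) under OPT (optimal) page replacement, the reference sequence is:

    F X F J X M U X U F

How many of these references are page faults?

F: fault, frames (F)
X: fault, frames (F X)
F: hit
J: fault, evict F, frames (X J)
X: hit
M: fault, evict J, frames (X M)
U: fault, evict M, frames (X U)
X: hit
U: hit
F: fault, evict U, frames (X F)
Page faults: 6.

6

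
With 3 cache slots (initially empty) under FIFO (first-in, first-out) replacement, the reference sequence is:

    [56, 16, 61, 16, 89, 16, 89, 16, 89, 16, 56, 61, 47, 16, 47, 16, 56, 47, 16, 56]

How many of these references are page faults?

7

56 → fault, frames {56}
16 → fault, frames {56,16}
61 → fault, frames {56,16,61}
16 → hit
89 → fault, evict 56, frames {16,61,89}
16 → hit
89 → hit
16 → hit
89 → hit
16 → hit
56 → fault, evict 16, frames {61,89,56}
61 → hit
47 → fault, evict 61, frames {89,56,47}
16 → fault, evict 89, frames {56,47,16}
47 → hit
16 → hit
56 → hit
47 → hit
16 → hit
56 → hit
Page faults: 7.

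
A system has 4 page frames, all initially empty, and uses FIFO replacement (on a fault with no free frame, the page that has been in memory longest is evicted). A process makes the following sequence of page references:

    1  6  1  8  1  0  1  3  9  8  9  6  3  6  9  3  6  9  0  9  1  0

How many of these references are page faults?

1: fault, frames {1}
6: fault, frames {1,6}
1: hit
8: fault, frames {1,6,8}
1: hit
0: fault, frames {1,6,8,0}
1: hit
3: fault, evict 1, frames {6,8,0,3}
9: fault, evict 6, frames {8,0,3,9}
8: hit
9: hit
6: fault, evict 8, frames {0,3,9,6}
3: hit
6: hit
9: hit
3: hit
6: hit
9: hit
0: hit
9: hit
1: fault, evict 0, frames {3,9,6,1}
0: fault, evict 3, frames {9,6,1,0}
Page faults: 9.

9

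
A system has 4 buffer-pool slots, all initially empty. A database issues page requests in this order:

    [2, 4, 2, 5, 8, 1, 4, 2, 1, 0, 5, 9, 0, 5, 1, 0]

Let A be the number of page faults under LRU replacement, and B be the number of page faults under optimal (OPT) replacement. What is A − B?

3

Under LRU: F F . F F F F F . F F F . . . . → 10 faults.
Under OPT: F F . F F F . . . F . F . . . . → 7 faults.
A − B = 10 − 7 = 3.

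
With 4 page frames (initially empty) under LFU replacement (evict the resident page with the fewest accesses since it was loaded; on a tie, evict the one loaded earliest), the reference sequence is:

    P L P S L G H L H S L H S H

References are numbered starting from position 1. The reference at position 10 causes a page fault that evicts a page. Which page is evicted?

G

pos 1: P → fault, frames {P}
pos 2: L → fault, frames {P,L}
pos 3: P → hit
pos 4: S → fault, frames {P,L,S}
pos 5: L → hit
pos 6: G → fault, frames {P,L,S,G}
pos 7: H → fault, evict S, frames {P,L,G,H}
pos 8: L → hit
pos 9: H → hit
pos 10: S → fault, evict G, frames {P,L,H,S}
At position 10, page G is evicted.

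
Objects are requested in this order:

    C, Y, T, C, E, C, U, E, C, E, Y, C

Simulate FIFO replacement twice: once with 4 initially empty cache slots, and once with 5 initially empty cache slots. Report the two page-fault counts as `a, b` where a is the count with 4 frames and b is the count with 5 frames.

7, 5

4 frames: F F F . F . F . F . F . → 7 faults.
5 frames: F F F . F . F . . . . . → 5 faults.
5 < 7: adding a frame reduced faults, as is typical.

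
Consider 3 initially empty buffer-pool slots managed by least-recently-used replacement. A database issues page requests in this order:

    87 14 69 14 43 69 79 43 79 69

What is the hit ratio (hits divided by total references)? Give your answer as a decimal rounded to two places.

0.50

87 -> miss, frames {87}
14 -> miss, frames {87,14}
69 -> miss, frames {87,14,69}
14 -> hit
43 -> miss, evict 87, frames {69,14,43}
69 -> hit
79 -> miss, evict 14, frames {43,69,79}
43 -> hit
79 -> hit
69 -> hit
Hits: 5 of 10 references → 5/10 = 0.5000.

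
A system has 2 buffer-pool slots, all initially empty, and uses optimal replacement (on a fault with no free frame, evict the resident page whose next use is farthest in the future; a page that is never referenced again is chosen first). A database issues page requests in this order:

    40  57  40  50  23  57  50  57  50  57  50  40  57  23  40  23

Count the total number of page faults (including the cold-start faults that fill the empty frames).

40 -> fault, frames [40]
57 -> fault, frames [40, 57]
40 -> hit
50 -> fault, evict 40, frames [57, 50]
23 -> fault, evict 50, frames [57, 23]
57 -> hit
50 -> fault, evict 23, frames [57, 50]
57 -> hit
50 -> hit
57 -> hit
50 -> hit
40 -> fault, evict 50, frames [57, 40]
57 -> hit
23 -> fault, evict 57, frames [40, 23]
40 -> hit
23 -> hit
Page faults: 7.

7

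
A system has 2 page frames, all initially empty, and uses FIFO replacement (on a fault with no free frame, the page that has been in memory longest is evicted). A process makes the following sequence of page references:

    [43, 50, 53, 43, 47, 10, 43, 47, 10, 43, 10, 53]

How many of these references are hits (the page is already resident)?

43: fault, frames {43}
50: fault, frames {43,50}
53: fault, evict 43, frames {50,53}
43: fault, evict 50, frames {53,43}
47: fault, evict 53, frames {43,47}
10: fault, evict 43, frames {47,10}
43: fault, evict 47, frames {10,43}
47: fault, evict 10, frames {43,47}
10: fault, evict 43, frames {47,10}
43: fault, evict 47, frames {10,43}
10: hit
53: fault, evict 10, frames {43,53}
Hits: 1.

1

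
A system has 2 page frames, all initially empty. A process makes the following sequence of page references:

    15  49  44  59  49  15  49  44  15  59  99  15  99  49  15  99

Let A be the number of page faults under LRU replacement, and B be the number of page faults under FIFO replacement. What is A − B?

Under LRU: F F F F F F . F F F F F . F F F → 14 faults.
Under FIFO: F F F F F F . F . F F F . F . F → 12 faults.
A − B = 14 − 12 = 2.

2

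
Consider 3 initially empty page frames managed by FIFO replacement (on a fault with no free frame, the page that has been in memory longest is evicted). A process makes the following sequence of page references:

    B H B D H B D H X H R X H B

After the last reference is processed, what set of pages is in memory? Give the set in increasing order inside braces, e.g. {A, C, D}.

{B, H, R}

B: fault, frames [B]
H: fault, frames [B, H]
B: hit
D: fault, frames [B, H, D]
H: hit
B: hit
D: hit
H: hit
X: fault, evict B, frames [H, D, X]
H: hit
R: fault, evict H, frames [D, X, R]
X: hit
H: fault, evict D, frames [X, R, H]
B: fault, evict X, frames [R, H, B]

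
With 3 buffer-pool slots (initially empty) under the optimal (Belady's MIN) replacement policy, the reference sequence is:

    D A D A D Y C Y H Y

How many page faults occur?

5

D → fault, frames [D]
A → fault, frames [D, A]
D → hit
A → hit
D → hit
Y → fault, frames [D, A, Y]
C → fault, evict A, frames [D, Y, C]
Y → hit
H → fault, evict C, frames [D, Y, H]
Y → hit
Page faults: 5.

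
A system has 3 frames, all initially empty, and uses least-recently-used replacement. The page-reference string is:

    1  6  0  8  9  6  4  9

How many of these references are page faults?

7

1 → fault, frames {1}
6 → fault, frames {1,6}
0 → fault, frames {1,6,0}
8 → fault, evict 1, frames {6,0,8}
9 → fault, evict 6, frames {0,8,9}
6 → fault, evict 0, frames {8,9,6}
4 → fault, evict 8, frames {9,6,4}
9 → hit
Page faults: 7.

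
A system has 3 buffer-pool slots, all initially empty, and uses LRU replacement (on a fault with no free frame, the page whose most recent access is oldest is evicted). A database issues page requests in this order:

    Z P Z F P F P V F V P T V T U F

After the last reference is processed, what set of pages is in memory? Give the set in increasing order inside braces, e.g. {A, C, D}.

Z: fault, frames [Z]
P: fault, frames [Z, P]
Z: hit
F: fault, frames [P, Z, F]
P: hit
F: hit
P: hit
V: fault, evict Z, frames [F, P, V]
F: hit
V: hit
P: hit
T: fault, evict F, frames [V, P, T]
V: hit
T: hit
U: fault, evict P, frames [V, T, U]
F: fault, evict V, frames [T, U, F]

{F, T, U}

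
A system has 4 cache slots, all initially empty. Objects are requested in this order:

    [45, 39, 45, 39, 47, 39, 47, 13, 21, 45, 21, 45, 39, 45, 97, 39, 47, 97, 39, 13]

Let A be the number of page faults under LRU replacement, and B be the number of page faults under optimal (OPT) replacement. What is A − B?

Under LRU: F F . . F . . F F F . . F . F . F . . F → 10 faults.
Under OPT: F F . . F . . F F . . . . . F . . . . F → 7 faults.
A − B = 10 − 7 = 3.

3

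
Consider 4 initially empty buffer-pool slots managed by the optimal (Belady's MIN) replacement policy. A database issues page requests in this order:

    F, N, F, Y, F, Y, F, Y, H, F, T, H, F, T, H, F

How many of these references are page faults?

5

F -> fault, frames {F}
N -> fault, frames {F,N}
F -> hit
Y -> fault, frames {F,N,Y}
F -> hit
Y -> hit
F -> hit
Y -> hit
H -> fault, frames {F,N,Y,H}
F -> hit
T -> fault, evict Y, frames {F,N,H,T}
H -> hit
F -> hit
T -> hit
H -> hit
F -> hit
Page faults: 5.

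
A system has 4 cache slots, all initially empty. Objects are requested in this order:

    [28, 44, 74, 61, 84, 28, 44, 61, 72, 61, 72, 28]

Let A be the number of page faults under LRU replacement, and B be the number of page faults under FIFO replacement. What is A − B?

-1

Under LRU: F F F F F F F . F . . . → 8 faults.
Under FIFO: F F F F F F F . F F . . → 9 faults.
A − B = 8 − 9 = -1.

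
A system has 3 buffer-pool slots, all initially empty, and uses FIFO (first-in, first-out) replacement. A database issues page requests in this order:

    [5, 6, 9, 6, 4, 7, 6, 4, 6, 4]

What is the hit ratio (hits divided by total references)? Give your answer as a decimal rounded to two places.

5 -> miss, frames (5)
6 -> miss, frames (5 6)
9 -> miss, frames (5 6 9)
6 -> hit
4 -> miss, evict 5, frames (6 9 4)
7 -> miss, evict 6, frames (9 4 7)
6 -> miss, evict 9, frames (4 7 6)
4 -> hit
6 -> hit
4 -> hit
Hits: 4 of 10 references → 4/10 = 0.4000.

0.40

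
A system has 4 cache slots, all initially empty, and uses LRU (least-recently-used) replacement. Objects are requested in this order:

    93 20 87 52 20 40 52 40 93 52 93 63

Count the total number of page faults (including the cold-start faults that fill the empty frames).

93 -> miss, frames (93)
20 -> miss, frames (93 20)
87 -> miss, frames (93 20 87)
52 -> miss, frames (93 20 87 52)
20 -> hit
40 -> miss, evict 93, frames (87 52 20 40)
52 -> hit
40 -> hit
93 -> miss, evict 87, frames (20 52 40 93)
52 -> hit
93 -> hit
63 -> miss, evict 20, frames (40 52 93 63)
Page faults: 7.

7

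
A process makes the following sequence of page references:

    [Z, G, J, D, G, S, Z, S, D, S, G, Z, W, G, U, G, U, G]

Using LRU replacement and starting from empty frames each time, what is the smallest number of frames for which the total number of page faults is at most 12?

f=1: 18 faults
f=2: 13 faults
f=3: 11 faults
f=4: 8 faults
f=5: 7 faults
f=6: 7 faults
f=7: 7 faults
Smallest f with faults ≤ 12 is 3.

3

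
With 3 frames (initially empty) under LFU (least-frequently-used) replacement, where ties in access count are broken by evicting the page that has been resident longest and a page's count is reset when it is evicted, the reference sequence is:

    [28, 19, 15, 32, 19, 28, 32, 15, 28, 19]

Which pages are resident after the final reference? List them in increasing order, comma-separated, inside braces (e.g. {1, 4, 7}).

28 -> miss, frames [28]
19 -> miss, frames [28, 19]
15 -> miss, frames [28, 19, 15]
32 -> miss, evict 28, frames [19, 15, 32]
19 -> hit
28 -> miss, evict 15, frames [19, 32, 28]
32 -> hit
15 -> miss, evict 28, frames [19, 32, 15]
28 -> miss, evict 15, frames [19, 32, 28]
19 -> hit

{19, 28, 32}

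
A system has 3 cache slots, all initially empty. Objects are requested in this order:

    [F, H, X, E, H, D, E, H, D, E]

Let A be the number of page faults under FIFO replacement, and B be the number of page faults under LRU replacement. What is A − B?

Under FIFO: F F F F . F . F . . → 6 faults.
Under LRU: F F F F . F . . . . → 5 faults.
A − B = 6 − 5 = 1.

1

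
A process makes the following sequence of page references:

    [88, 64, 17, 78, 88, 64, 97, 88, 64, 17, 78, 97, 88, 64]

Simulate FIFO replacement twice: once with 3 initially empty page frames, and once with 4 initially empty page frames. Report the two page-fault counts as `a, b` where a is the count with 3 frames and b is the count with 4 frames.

3 frames: F F F F F F F . . F F . F F → 11 faults.
4 frames: F F F F . . F F F F F F F F → 12 faults.
12 > 11: adding a frame increased faults — Belady's anomaly.

11, 12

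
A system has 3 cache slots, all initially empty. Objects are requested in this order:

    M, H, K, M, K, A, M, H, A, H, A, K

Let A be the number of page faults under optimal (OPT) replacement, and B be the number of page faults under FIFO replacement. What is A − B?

-2

Under OPT: F F F . . F . . . . . F → 5 faults.
Under FIFO: F F F . . F F F . . . F → 7 faults.
A − B = 5 − 7 = -2.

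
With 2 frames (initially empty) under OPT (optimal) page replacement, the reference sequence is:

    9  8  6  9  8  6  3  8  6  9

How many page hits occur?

9: miss, frames (9)
8: miss, frames (9 8)
6: miss, evict 8, frames (9 6)
9: hit
8: miss, evict 9, frames (6 8)
6: hit
3: miss, evict 6, frames (8 3)
8: hit
6: miss, evict 3, frames (8 6)
9: miss, evict 6, frames (8 9)
Hits: 3.

3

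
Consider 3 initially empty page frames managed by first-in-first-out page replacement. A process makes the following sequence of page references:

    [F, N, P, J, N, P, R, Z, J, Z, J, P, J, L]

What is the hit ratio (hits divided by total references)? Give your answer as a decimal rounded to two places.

F -> fault, frames {F}
N -> fault, frames {F,N}
P -> fault, frames {F,N,P}
J -> fault, evict F, frames {N,P,J}
N -> hit
P -> hit
R -> fault, evict N, frames {P,J,R}
Z -> fault, evict P, frames {J,R,Z}
J -> hit
Z -> hit
J -> hit
P -> fault, evict J, frames {R,Z,P}
J -> fault, evict R, frames {Z,P,J}
L -> fault, evict Z, frames {P,J,L}
Hits: 5 of 14 references → 5/14 = 0.3571.

0.36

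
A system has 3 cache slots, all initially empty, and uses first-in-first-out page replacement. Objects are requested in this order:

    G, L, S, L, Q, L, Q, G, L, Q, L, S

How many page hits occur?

5

G: fault, frames (G)
L: fault, frames (G L)
S: fault, frames (G L S)
L: hit
Q: fault, evict G, frames (L S Q)
L: hit
Q: hit
G: fault, evict L, frames (S Q G)
L: fault, evict S, frames (Q G L)
Q: hit
L: hit
S: fault, evict Q, frames (G L S)
Hits: 5.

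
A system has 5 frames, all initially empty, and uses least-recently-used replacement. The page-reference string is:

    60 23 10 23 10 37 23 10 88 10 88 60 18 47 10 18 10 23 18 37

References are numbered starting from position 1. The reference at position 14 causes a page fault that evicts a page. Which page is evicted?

23

pos 1: 60: fault, frames [60]
pos 2: 23: fault, frames [60, 23]
pos 3: 10: fault, frames [60, 23, 10]
pos 4: 23: hit
pos 5: 10: hit
pos 6: 37: fault, frames [60, 23, 10, 37]
pos 7: 23: hit
pos 8: 10: hit
pos 9: 88: fault, frames [60, 37, 23, 10, 88]
pos 10: 10: hit
pos 11: 88: hit
pos 12: 60: hit
pos 13: 18: fault, evict 37, frames [23, 10, 88, 60, 18]
pos 14: 47: fault, evict 23, frames [10, 88, 60, 18, 47]
At position 14, page 23 is evicted.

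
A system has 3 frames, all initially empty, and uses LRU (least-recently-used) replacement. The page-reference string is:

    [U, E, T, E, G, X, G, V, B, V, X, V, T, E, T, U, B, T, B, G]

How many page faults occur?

13

U -> fault, frames [U]
E -> fault, frames [U, E]
T -> fault, frames [U, E, T]
E -> hit
G -> fault, evict U, frames [T, E, G]
X -> fault, evict T, frames [E, G, X]
G -> hit
V -> fault, evict E, frames [X, G, V]
B -> fault, evict X, frames [G, V, B]
V -> hit
X -> fault, evict G, frames [B, V, X]
V -> hit
T -> fault, evict B, frames [X, V, T]
E -> fault, evict X, frames [V, T, E]
T -> hit
U -> fault, evict V, frames [E, T, U]
B -> fault, evict E, frames [T, U, B]
T -> hit
B -> hit
G -> fault, evict U, frames [T, B, G]
Page faults: 13.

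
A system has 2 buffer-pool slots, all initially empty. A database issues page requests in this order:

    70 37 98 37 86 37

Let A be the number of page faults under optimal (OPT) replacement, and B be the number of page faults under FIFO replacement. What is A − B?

Under OPT: F F F . F . → 4 faults.
Under FIFO: F F F . F F → 5 faults.
A − B = 4 − 5 = -1.

-1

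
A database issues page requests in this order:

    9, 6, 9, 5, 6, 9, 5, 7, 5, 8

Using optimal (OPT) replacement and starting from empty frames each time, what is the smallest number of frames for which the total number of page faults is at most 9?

f=1: 10 faults
f=2: 6 faults
f=3: 5 faults
f=4: 5 faults
f=5: 5 faults
Smallest f with faults ≤ 9 is 2.

2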